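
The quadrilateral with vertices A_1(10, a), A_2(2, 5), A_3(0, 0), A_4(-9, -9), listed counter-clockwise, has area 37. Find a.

6

The doubled signed area Σ (x_i y_{i+1} − x_{i+1} y_i) is linear in a.
With a=0 it equals 140; the coefficient of a is -11 (from the two edges through A_1).
So -11·a + 140 = 2·37 = 74 ⇒ a = 6.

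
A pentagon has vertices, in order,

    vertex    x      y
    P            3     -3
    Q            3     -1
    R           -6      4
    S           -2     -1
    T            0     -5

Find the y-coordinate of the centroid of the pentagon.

Apply Gauss's area formula. First the cross-terms c_i = x_i·y_{i+1} − x_{i+1}·y_i:
  6, 6, 14, 10, 15  ⇒  2A = 51, A = 25.5.
Then Σ (y_i + y_{i+1})·c_i = -144, so ȳ = -144 / (6·25.5) = -16/17.

-16/17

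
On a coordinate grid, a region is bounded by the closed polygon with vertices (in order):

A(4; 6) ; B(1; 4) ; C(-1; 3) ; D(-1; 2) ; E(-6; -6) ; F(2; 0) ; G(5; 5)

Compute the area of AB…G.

Apply the shoelace formula: 2A = Σ (x_i·y_{i+1} − x_{i+1}·y_i), indices taken mod 7.
Cross-terms: 10, 7, 1, 18, 12, 10, 10  ⇒  Σ = 68
Area = |Σ|/2 = 34.

34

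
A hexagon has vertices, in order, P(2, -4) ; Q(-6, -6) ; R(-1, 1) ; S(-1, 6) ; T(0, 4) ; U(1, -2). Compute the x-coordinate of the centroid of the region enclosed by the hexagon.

Apply Gauss's area formula. First the cross-terms c_i = x_i·y_{i+1} − x_{i+1}·y_i:
  -36, -12, -5, -4, -4, 0  ⇒  2A = -61, A = -30.5.
Then Σ (x_i + x_{i+1})·c_i = 238, so x̄ = 238 / (6·(-30.5)) = -238/183.

-238/183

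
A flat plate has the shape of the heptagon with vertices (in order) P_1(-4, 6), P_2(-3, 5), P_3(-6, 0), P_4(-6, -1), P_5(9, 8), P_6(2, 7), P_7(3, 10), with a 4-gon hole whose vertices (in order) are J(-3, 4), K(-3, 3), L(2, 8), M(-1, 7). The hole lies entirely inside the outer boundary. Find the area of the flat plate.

Outer boundary:
Apply Gauss's area formula: 2A = Σ (x_i·y_{i+1} − x_{i+1}·y_i), indices taken mod 7.
Σ = (-2) + (30) + (6) + (-39) + (47) + (-1) + (58) = 99
Area = |Σ|/2 = 49.5.
Hole:
Apply the shoelace formula: 2A = Σ (x_i·y_{i+1} − x_{i+1}·y_i), indices taken mod 4.
Σ = (3) + (-30) + (22) + (17) = 12
Area = |Σ|/2 = 6.
Net area = 49.5 − 6 = 43.5.

43.5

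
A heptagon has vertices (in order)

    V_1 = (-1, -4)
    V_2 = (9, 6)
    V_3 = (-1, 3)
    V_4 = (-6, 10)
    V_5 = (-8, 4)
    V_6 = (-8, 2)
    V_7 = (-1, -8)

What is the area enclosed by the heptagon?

102.5

Apply the surveyor's formula: 2A = Σ (x_i·y_{i+1} − x_{i+1}·y_i), indices taken mod 7.
V_1→V_2: (-1)(6) − (9)(-4) = 30
V_2→V_3: (9)(3) − (-1)(6) = 33
V_3→V_4: (-1)(10) − (-6)(3) = 8
V_4→V_5: (-6)(4) − (-8)(10) = 56
V_5→V_6: (-8)(2) − (-8)(4) = 16
V_6→V_7: (-8)(-8) − (-1)(2) = 66
V_7→V_1: (-1)(-4) − (-1)(-8) = -4
Σ = 205
Area = |Σ|/2 = 102.5.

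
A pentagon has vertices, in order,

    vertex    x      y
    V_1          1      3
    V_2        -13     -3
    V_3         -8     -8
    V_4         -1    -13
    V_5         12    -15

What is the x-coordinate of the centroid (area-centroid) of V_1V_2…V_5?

-72/217

Apply the shoelace formula. First the cross-terms c_i = x_i·y_{i+1} − x_{i+1}·y_i:
  36, 80, 96, 171, 51  ⇒  2A = 434, A = 217.
Then Σ (x_i + x_{i+1})·c_i = -432, so x̄ = -432 / (6·217) = -72/217.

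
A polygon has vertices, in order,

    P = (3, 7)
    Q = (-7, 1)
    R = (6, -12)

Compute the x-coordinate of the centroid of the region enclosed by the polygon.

Apply the shoelace formula. First the cross-terms c_i = x_i·y_{i+1} − x_{i+1}·y_i:
  52, 78, 78  ⇒  2A = 208, A = 104.
Then Σ (x_i + x_{i+1})·c_i = 416, so x̄ = 416 / (6·104) = 2/3.

2/3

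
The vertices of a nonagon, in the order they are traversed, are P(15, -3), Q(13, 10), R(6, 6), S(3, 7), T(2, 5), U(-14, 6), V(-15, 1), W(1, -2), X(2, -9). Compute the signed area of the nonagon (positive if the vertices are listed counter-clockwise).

Apply Gauss's area formula: 2A = Σ (x_i·y_{i+1} − x_{i+1}·y_i), indices taken mod 9.
Σ = (189) + (18) + (24) + (1) + (82) + (76) + (29) + (-5) + (129) = 543
Signed area = Σ/2 = 271.5 (positive ⇒ counter-clockwise traversal).

271.5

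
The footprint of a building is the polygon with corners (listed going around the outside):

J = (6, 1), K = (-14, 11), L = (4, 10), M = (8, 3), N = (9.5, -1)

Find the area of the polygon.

Cross-terms: 80, -184, -68, -36.5, 15.5  ⇒  Σ = -193
Area = |Σ|/2 = 96.5.

96.5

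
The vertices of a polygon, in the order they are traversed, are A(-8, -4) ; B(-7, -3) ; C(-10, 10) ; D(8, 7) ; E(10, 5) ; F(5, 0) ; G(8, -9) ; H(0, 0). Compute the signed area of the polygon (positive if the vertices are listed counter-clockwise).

-177

Apply the shoelace formula: 2A = Σ (x_i·y_{i+1} − x_{i+1}·y_i), indices taken mod 8.
Σ = (-4) + (-100) + (-150) + (-30) + (-25) + (-45) + (0) + (0) = -354
Signed area = Σ/2 = -177 (negative ⇒ clockwise traversal).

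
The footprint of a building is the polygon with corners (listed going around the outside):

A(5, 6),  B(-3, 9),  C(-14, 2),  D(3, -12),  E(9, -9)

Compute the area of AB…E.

A→B: (5)(9) − (-3)(6) = 63
B→C: (-3)(2) − (-14)(9) = 120
C→D: (-14)(-12) − (3)(2) = 162
D→E: (3)(-9) − (9)(-12) = 81
E→A: (9)(6) − (5)(-9) = 99
Σ = 525
Area = |Σ|/2 = 262.5.

262.5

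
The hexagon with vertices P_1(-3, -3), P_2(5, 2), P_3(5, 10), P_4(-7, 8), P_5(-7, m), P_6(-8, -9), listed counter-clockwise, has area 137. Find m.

Write out the shoelace sum; only the two edges meeting at P_5 involve m:
2·Area = [((-7)·m − (-7)·8) + ((-7)·(-9) − (-8)·m)] + 156
       = 1·m + 275 = 274
⇒ m = -1.

-1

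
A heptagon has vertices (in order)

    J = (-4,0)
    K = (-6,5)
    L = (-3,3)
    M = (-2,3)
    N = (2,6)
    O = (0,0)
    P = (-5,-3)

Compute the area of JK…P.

28

Apply the shoelace (surveyor's) formula: 2A = Σ (x_i·y_{i+1} − x_{i+1}·y_i), indices taken mod 7.
Σ = (-20) + (-3) + (-3) + (-18) + (0) + (0) + (-12) = -56
Area = |Σ|/2 = 28.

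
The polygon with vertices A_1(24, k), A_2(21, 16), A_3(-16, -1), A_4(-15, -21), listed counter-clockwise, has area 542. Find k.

The doubled signed area Σ (x_i y_{i+1} − x_{i+1} y_i) is linear in k.
With k=0 it equals 1444; the coefficient of k is -36 (from the two edges through A_1).
So -36·k + 1444 = 2·542 = 1084 ⇒ k = 10.

10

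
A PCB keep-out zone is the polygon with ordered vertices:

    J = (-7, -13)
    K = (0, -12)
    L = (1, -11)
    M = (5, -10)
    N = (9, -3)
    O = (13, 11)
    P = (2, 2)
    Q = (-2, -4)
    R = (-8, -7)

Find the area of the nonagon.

Apply the shoelace formula: 2A = Σ (x_i·y_{i+1} − x_{i+1}·y_i), indices taken mod 9.
J→K: (-7)(-12) − (0)(-13) = 84
K→L: (0)(-11) − (1)(-12) = 12
L→M: (1)(-10) − (5)(-11) = 45
M→N: (5)(-3) − (9)(-10) = 75
N→O: (9)(11) − (13)(-3) = 138
O→P: (13)(2) − (2)(11) = 4
P→Q: (2)(-4) − (-2)(2) = -4
Q→R: (-2)(-7) − (-8)(-4) = -18
R→J: (-8)(-13) − (-7)(-7) = 55
Σ = 391
Area = |Σ|/2 = 195.5.

195.5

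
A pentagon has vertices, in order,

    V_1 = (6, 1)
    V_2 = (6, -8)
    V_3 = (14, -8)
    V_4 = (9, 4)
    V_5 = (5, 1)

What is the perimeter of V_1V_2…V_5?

36

|V_1V_2| = √((0)² + (-9)²) = √81 = 9
|V_2V_3| = √((8)² + (0)²) = √64 = 8
|V_3V_4| = √((-5)² + (12)²) = √169 = 13
|V_4V_5| = √((-4)² + (-3)²) = √25 = 5
|V_5V_1| = √((1)² + (0)²) = √1 = 1
Perimeter = 9 + 8 + 13 + 5 + 1 = 36.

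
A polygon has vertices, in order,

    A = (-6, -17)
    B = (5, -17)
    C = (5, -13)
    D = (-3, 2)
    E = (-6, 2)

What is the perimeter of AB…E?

|AB| = √((11)² + (0)²) = √121 = 11
|BC| = √((0)² + (4)²) = √16 = 4
|CD| = √((-8)² + (15)²) = √289 = 17
|DE| = √((-3)² + (0)²) = √9 = 3
|EA| = √((0)² + (-19)²) = √361 = 19
Perimeter = 11 + 4 + 17 + 3 + 19 = 54.

54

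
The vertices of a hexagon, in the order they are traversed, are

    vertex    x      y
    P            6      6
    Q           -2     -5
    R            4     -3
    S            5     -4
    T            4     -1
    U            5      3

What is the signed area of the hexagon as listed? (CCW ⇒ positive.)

23.5

Apply the shoelace (surveyor's) formula: 2A = Σ (x_i·y_{i+1} − x_{i+1}·y_i), indices taken mod 6.
Σ = (-18) + (26) + (-1) + (11) + (17) + (12) = 47
Signed area = Σ/2 = 23.5 (positive ⇒ counter-clockwise traversal).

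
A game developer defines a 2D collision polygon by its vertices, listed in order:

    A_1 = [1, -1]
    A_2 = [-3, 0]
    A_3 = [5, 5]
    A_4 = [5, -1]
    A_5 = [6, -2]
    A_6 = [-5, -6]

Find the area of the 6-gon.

Apply the shoelace (surveyor's) formula: 2A = Σ (x_i·y_{i+1} − x_{i+1}·y_i), indices taken mod 6.
Σ = (-3) + (-15) + (-30) + (-4) + (-46) + (11) = -87
Area = |Σ|/2 = 43.5.

43.5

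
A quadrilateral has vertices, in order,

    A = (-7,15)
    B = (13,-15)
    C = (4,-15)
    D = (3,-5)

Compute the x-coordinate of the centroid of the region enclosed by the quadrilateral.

90/19

Apply the surveyor's formula. First the cross-terms c_i = x_i·y_{i+1} − x_{i+1}·y_i:
  -90, -135, 25, 10  ⇒  2A = -190, A = -95.
Then Σ (x_i + x_{i+1})·c_i = -2700, so x̄ = -2700 / (6·(-95)) = 90/19.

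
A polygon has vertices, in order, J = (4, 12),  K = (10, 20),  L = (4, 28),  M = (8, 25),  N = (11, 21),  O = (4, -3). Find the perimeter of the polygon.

|JK| = √((6)² + (8)²) = √100 = 10
|KL| = √((-6)² + (8)²) = √100 = 10
|LM| = √((4)² + (-3)²) = √25 = 5
|MN| = √((3)² + (-4)²) = √25 = 5
|NO| = √((-7)² + (-24)²) = √625 = 25
|OJ| = √((0)² + (15)²) = √225 = 15
Perimeter = 10 + 10 + 5 + 5 + 25 + 15 = 70.

70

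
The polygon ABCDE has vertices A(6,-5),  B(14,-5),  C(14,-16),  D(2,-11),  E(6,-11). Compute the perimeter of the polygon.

42

|AB| = √((8)² + (0)²) = √64 = 8
|BC| = √((0)² + (-11)²) = √121 = 11
|CD| = √((-12)² + (5)²) = √169 = 13
|DE| = √((4)² + (0)²) = √16 = 4
|EA| = √((0)² + (6)²) = √36 = 6
Perimeter = 8 + 11 + 13 + 4 + 6 = 42.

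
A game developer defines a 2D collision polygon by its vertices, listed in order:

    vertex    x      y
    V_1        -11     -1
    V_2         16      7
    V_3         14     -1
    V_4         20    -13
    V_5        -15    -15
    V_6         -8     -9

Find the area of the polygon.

454

V_1→V_2: (-11)(7) − (16)(-1) = -61
V_2→V_3: (16)(-1) − (14)(7) = -114
V_3→V_4: (14)(-13) − (20)(-1) = -162
V_4→V_5: (20)(-15) − (-15)(-13) = -495
V_5→V_6: (-15)(-9) − (-8)(-15) = 15
V_6→V_1: (-8)(-1) − (-11)(-9) = -91
Σ = -908
Area = |Σ|/2 = 454.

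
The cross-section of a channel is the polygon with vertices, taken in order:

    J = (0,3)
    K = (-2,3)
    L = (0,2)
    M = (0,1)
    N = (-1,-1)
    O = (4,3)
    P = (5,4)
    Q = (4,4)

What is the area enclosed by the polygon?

10.5

Apply the surveyor's formula: 2A = Σ (x_i·y_{i+1} − x_{i+1}·y_i), indices taken mod 8.
J→K: (0)(3) − (-2)(3) = 6
K→L: (-2)(2) − (0)(3) = -4
L→M: (0)(1) − (0)(2) = 0
M→N: (0)(-1) − (-1)(1) = 1
N→O: (-1)(3) − (4)(-1) = 1
O→P: (4)(4) − (5)(3) = 1
P→Q: (5)(4) − (4)(4) = 4
Q→J: (4)(3) − (0)(4) = 12
Σ = 21
Area = |Σ|/2 = 10.5.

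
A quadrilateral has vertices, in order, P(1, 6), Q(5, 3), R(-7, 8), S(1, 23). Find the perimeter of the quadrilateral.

52

|PQ| = √((4)² + (-3)²) = √25 = 5
|QR| = √((-12)² + (5)²) = √169 = 13
|RS| = √((8)² + (15)²) = √289 = 17
|SP| = √((0)² + (-17)²) = √289 = 17
Perimeter = 5 + 13 + 17 + 17 = 52.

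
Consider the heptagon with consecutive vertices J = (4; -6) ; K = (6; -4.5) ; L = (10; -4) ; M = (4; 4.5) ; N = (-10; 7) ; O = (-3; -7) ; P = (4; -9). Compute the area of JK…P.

165.5

Σ = (18) + (21) + (61) + (73) + (91) + (55) + (12) = 331
Area = |Σ|/2 = 165.5.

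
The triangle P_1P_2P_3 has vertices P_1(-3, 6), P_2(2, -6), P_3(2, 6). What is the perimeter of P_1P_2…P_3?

30

|P_1P_2| = √((5)² + (-12)²) = √169 = 13
|P_2P_3| = √((0)² + (12)²) = √144 = 12
|P_3P_1| = √((-5)² + (0)²) = √25 = 5
Perimeter = 13 + 12 + 5 = 30.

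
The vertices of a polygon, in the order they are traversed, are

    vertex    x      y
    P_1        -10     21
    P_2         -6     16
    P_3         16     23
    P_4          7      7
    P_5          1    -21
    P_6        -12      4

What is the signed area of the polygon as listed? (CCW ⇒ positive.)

Apply the shoelace (surveyor's) formula: 2A = Σ (x_i·y_{i+1} − x_{i+1}·y_i), indices taken mod 6.
Σ = (-34) + (-394) + (-49) + (-154) + (-248) + (-212) = -1091
Signed area = Σ/2 = -545.5 (negative ⇒ clockwise traversal).

-545.5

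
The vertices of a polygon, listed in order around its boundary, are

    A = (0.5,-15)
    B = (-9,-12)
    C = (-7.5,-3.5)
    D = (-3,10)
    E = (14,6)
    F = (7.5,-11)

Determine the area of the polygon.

Σ = (-141) + (-58.5) + (-85.5) + (-158) + (-199) + (-107) = -749
Area = |Σ|/2 = 374.5.

374.5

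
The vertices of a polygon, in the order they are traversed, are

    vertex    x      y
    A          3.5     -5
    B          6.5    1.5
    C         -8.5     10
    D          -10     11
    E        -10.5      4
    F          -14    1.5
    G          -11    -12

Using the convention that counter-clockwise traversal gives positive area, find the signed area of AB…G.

Apply the shoelace (surveyor's) formula: 2A = Σ (x_i·y_{i+1} − x_{i+1}·y_i), indices taken mod 7.
Cross-terms: 37.75, 77.75, 6.5, 75.5, 40.25, 184.5, 97  ⇒  Σ = 519.25
Signed area = Σ/2 = 259.625 (positive ⇒ counter-clockwise traversal).

259.625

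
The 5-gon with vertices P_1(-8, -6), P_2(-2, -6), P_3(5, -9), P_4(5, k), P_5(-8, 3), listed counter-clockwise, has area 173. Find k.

10

The doubled signed area Σ (x_i y_{i+1} − x_{i+1} y_i) is linear in k.
With k=0 it equals 216; the coefficient of k is 13 (from the two edges through P_4).
So 13·k + 216 = 2·173 = 346 ⇒ k = 10.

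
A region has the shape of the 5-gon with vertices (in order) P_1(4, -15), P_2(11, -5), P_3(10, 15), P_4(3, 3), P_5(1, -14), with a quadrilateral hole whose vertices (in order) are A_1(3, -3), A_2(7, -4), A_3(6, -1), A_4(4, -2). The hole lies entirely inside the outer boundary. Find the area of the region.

Outer boundary:
Cross-terms: 145, 215, -15, -45, 41  ⇒  Σ = 341
Area = |Σ|/2 = 170.5.
Hole:
Apply Gauss's area formula: 2A = Σ (x_i·y_{i+1} − x_{i+1}·y_i), indices taken mod 4.
Σ = (9) + (17) + (-8) + (-6) = 12
Area = |Σ|/2 = 6.
Net area = 170.5 − 6 = 164.5.

164.5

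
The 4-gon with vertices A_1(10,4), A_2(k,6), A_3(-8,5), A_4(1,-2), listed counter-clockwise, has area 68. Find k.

-7

Write out the shoelace sum; only the two edges meeting at A_2 involve k:
2·Area = [(10·6 − k·4) + (k·5 − (-8)·6)] + 35
       = 1·k + 143 = 136
⇒ k = -7.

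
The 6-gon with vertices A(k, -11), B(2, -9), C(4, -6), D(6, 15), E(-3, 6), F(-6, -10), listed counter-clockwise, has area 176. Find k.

Write out the shoelace sum; only the two edges meeting at A involve k:
2·Area = [((-6)·(-11) − k·(-10)) + (k·(-9) − 2·(-11))] + 267
       = 1·k + 355 = 352
⇒ k = -3.

-3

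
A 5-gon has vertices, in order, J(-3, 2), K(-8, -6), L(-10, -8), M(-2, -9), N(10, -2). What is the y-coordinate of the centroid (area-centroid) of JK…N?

Apply the shoelace formula. First the cross-terms c_i = x_i·y_{i+1} − x_{i+1}·y_i:
  34, 4, 74, 94, 14  ⇒  2A = 220, A = 110.
Then Σ (y_i + y_{i+1})·c_i = -2484, so ȳ = -2484 / (6·110) = -207/55.

-207/55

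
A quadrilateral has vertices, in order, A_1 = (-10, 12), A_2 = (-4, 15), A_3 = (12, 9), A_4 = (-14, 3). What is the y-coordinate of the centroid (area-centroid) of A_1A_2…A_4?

Apply the surveyor's formula. First the cross-terms c_i = x_i·y_{i+1} − x_{i+1}·y_i:
  -102, -216, 162, -138  ⇒  2A = -294, A = -147.
Then Σ (y_i + y_{i+1})·c_i = -8064, so ȳ = -8064 / (6·(-147)) = 64/7.

64/7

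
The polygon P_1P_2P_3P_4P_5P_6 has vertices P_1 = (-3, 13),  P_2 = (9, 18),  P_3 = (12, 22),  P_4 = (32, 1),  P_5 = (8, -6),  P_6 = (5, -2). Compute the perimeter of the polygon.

94

|P_1P_2| = √((12)² + (5)²) = √169 = 13
|P_2P_3| = √((3)² + (4)²) = √25 = 5
|P_3P_4| = √((20)² + (-21)²) = √841 = 29
|P_4P_5| = √((-24)² + (-7)²) = √625 = 25
|P_5P_6| = √((-3)² + (4)²) = √25 = 5
|P_6P_1| = √((-8)² + (15)²) = √289 = 17
Perimeter = 13 + 5 + 29 + 25 + 5 + 17 = 94.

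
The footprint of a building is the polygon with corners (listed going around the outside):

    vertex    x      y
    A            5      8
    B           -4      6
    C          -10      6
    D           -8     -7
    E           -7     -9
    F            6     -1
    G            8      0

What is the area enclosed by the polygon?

Σ = (62) + (36) + (118) + (23) + (61) + (8) + (64) = 372
Area = |Σ|/2 = 186.

186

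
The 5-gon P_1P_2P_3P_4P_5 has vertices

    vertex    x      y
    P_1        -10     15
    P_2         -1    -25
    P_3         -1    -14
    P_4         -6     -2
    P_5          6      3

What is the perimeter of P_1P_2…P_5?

98

|P_1P_2| = √((9)² + (-40)²) = √1681 = 41
|P_2P_3| = √((0)² + (11)²) = √121 = 11
|P_3P_4| = √((-5)² + (12)²) = √169 = 13
|P_4P_5| = √((12)² + (5)²) = √169 = 13
|P_5P_1| = √((-16)² + (12)²) = √400 = 20
Perimeter = 41 + 11 + 13 + 13 + 20 = 98.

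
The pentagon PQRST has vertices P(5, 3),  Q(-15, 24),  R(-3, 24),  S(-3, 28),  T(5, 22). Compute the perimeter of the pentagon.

74

|PQ| = √((-20)² + (21)²) = √841 = 29
|QR| = √((12)² + (0)²) = √144 = 12
|RS| = √((0)² + (4)²) = √16 = 4
|ST| = √((8)² + (-6)²) = √100 = 10
|TP| = √((0)² + (-19)²) = √361 = 19
Perimeter = 29 + 12 + 4 + 10 + 19 = 74.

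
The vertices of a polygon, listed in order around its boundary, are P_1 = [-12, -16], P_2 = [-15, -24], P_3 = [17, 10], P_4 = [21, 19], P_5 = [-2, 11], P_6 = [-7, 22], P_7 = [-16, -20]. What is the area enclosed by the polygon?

614.5

Apply the shoelace (surveyor's) formula: 2A = Σ (x_i·y_{i+1} − x_{i+1}·y_i), indices taken mod 7.
Σ = (48) + (258) + (113) + (269) + (33) + (492) + (16) = 1229
Area = |Σ|/2 = 614.5.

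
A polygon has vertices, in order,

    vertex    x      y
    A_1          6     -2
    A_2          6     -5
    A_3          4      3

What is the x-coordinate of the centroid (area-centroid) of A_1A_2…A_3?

16/3

Apply the shoelace (surveyor's) formula. First the cross-terms c_i = x_i·y_{i+1} − x_{i+1}·y_i:
  -18, 38, -26  ⇒  2A = -6, A = -3.
Then Σ (x_i + x_{i+1})·c_i = -96, so x̄ = -96 / (6·(-3)) = 16/3.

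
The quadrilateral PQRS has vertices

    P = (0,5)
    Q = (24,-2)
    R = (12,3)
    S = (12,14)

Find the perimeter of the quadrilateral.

|PQ| = √((24)² + (-7)²) = √625 = 25
|QR| = √((-12)² + (5)²) = √169 = 13
|RS| = √((0)² + (11)²) = √121 = 11
|SP| = √((-12)² + (-9)²) = √225 = 15
Perimeter = 25 + 13 + 11 + 15 = 64.

64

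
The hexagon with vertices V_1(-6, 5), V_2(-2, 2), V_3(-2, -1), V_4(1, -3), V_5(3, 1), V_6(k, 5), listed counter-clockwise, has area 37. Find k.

2

The doubled signed area Σ (x_i y_{i+1} − x_{i+1} y_i) is linear in k.
With k=0 it equals 66; the coefficient of k is 4 (from the two edges through V_6).
So 4·k + 66 = 2·37 = 74 ⇒ k = 2.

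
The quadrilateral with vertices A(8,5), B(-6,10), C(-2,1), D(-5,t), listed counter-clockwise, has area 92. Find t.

Write out the shoelace sum; only the two edges meeting at D involve t:
2·Area = [((-2)·t − (-5)·1) + ((-5)·5 − 8·t)] + 124
       = -10·t + 104 = 184
⇒ t = -8.

-8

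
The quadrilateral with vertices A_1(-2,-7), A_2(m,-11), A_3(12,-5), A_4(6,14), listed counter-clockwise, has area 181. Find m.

12

Write out the shoelace sum; only the two edges meeting at A_2 involve m:
2·Area = [((-2)·(-11) − m·(-7)) + (m·(-5) − 12·(-11))] + 184
       = 2·m + 338 = 362
⇒ m = 12.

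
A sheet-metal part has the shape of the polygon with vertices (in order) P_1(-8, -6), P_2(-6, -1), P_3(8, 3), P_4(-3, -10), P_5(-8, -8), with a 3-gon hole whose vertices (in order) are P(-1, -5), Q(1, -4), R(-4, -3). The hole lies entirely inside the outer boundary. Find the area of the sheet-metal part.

Outer boundary:
Σ = (-28) + (-10) + (-71) + (-56) + (-16) = -181
Area = |Σ|/2 = 90.5.
Hole:
Σ = (9) + (-19) + (17) = 7
Area = |Σ|/2 = 3.5.
Net area = 90.5 − 3.5 = 87.

87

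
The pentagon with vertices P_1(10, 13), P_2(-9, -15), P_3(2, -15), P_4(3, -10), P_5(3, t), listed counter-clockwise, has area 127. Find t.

-4

The doubled signed area Σ (x_i y_{i+1} − x_{i+1} y_i) is linear in t.
With t=0 it equals 226; the coefficient of t is -7 (from the two edges through P_5).
So -7·t + 226 = 2·127 = 254 ⇒ t = -4.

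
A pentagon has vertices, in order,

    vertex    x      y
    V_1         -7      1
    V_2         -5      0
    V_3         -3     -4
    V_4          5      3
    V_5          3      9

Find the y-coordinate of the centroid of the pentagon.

Apply the shoelace (surveyor's) formula. First the cross-terms c_i = x_i·y_{i+1} − x_{i+1}·y_i:
  5, 20, 11, 36, 66  ⇒  2A = 138, A = 69.
Then Σ (y_i + y_{i+1})·c_i = 1006, so ȳ = 1006 / (6·69) = 503/207.

503/207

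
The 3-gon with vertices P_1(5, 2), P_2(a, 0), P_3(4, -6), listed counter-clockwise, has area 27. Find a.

Write out the shoelace sum; only the two edges meeting at P_2 involve a:
2·Area = [(5·0 − a·2) + (a·(-6) − 4·0)] + 38
       = -8·a + 38 = 54
⇒ a = -2.

-2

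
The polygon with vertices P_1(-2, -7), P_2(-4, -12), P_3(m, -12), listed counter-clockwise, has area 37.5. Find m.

11

The doubled signed area Σ (x_i y_{i+1} − x_{i+1} y_i) is linear in m.
With m=0 it equals 20; the coefficient of m is 5 (from the two edges through P_3).
So 5·m + 20 = 2·37.5 = 75 ⇒ m = 11.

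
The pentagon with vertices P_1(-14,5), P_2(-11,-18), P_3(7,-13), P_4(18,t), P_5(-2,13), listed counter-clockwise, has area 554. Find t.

Write out the shoelace sum; only the two edges meeting at P_4 involve t:
2·Area = [(7·t − 18·(-13)) + (18·13 − (-2)·t)] + 748
       = 9·t + 1216 = 1108
⇒ t = -12.

-12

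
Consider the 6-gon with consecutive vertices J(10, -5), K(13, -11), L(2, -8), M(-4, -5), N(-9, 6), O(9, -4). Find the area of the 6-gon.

Σ = (-45) + (-82) + (-42) + (-69) + (-18) + (-5) = -261
Area = |Σ|/2 = 130.5.

130.5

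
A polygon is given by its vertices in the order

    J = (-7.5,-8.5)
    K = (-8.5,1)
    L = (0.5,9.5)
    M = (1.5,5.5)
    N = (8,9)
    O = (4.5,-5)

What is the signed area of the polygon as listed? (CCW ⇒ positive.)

Apply the shoelace (surveyor's) formula: 2A = Σ (x_i·y_{i+1} − x_{i+1}·y_i), indices taken mod 6.
Σ = (-79.75) + (-81.25) + (-11.5) + (-30.5) + (-80.5) + (-75.75) = -359.25
Signed area = Σ/2 = -179.625 (negative ⇒ clockwise traversal).

-179.625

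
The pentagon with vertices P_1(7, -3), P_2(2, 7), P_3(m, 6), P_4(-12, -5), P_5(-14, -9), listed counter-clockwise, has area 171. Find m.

The doubled signed area Σ (x_i y_{i+1} − x_{i+1} y_i) is linear in m.
With m=0 it equals 282; the coefficient of m is -12 (from the two edges through P_3).
So -12·m + 282 = 2·171 = 342 ⇒ m = -5.

-5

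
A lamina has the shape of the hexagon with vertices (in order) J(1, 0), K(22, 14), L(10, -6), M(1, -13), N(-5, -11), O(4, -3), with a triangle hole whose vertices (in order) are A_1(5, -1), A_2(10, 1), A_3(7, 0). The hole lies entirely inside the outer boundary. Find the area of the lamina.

197.5

Outer boundary:
Cross-terms: 14, -272, -124, -76, 59, 3  ⇒  Σ = -396
Area = |Σ|/2 = 198.
Hole:
Apply the shoelace (surveyor's) formula: 2A = Σ (x_i·y_{i+1} − x_{i+1}·y_i), indices taken mod 3.
Σ = (15) + (-7) + (-7) = 1
Area = |Σ|/2 = 0.5.
Net area = 198 − 0.5 = 197.5.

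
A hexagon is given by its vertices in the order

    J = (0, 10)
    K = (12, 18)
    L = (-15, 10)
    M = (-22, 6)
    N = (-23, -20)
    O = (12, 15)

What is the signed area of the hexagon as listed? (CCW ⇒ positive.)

496.5

Apply Gauss's area formula: 2A = Σ (x_i·y_{i+1} − x_{i+1}·y_i), indices taken mod 6.
Cross-terms: -120, 390, 130, 578, -105, 120  ⇒  Σ = 993
Signed area = Σ/2 = 496.5 (positive ⇒ counter-clockwise traversal).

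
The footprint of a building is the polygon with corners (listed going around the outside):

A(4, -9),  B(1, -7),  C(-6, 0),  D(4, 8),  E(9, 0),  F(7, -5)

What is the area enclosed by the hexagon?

134.5

Apply the shoelace formula: 2A = Σ (x_i·y_{i+1} − x_{i+1}·y_i), indices taken mod 6.
Σ = (-19) + (-42) + (-48) + (-72) + (-45) + (-43) = -269
Area = |Σ|/2 = 134.5.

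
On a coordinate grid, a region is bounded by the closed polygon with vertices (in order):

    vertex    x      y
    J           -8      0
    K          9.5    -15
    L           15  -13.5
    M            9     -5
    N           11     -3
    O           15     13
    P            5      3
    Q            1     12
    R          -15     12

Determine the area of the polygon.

402.125

Apply the shoelace (surveyor's) formula: 2A = Σ (x_i·y_{i+1} − x_{i+1}·y_i), indices taken mod 9.
Σ = (120) + (96.75) + (46.5) + (28) + (188) + (-20) + (57) + (192) + (96) = 804.25
Area = |Σ|/2 = 402.125.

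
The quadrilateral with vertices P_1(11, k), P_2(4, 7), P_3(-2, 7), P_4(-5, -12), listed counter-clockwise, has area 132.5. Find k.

Write out the shoelace sum; only the two edges meeting at P_1 involve k:
2·Area = [((-5)·k − 11·(-12)) + (11·7 − 4·k)] + 101
       = -9·k + 310 = 265
⇒ k = 5.

5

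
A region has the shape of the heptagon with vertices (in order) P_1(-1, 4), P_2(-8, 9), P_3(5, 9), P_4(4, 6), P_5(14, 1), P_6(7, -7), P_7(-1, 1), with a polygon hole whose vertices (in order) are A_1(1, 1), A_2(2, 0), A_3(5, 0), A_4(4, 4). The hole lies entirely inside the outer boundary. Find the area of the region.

Outer boundary:
Σ = (23) + (-117) + (-6) + (-80) + (-105) + (0) + (-3) = -288
Area = |Σ|/2 = 144.
Hole:
Apply Gauss's area formula: 2A = Σ (x_i·y_{i+1} − x_{i+1}·y_i), indices taken mod 4.
Cross-terms: -2, 0, 20, 0  ⇒  Σ = 18
Area = |Σ|/2 = 9.
Net area = 144 − 9 = 135.

135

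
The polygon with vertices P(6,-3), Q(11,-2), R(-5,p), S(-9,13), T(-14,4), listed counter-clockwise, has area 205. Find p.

The doubled signed area Σ (x_i y_{i+1} − x_{i+1} y_i) is linear in p.
With p=0 it equals 110; the coefficient of p is 20 (from the two edges through R).
So 20·p + 110 = 2·205 = 410 ⇒ p = 15.

15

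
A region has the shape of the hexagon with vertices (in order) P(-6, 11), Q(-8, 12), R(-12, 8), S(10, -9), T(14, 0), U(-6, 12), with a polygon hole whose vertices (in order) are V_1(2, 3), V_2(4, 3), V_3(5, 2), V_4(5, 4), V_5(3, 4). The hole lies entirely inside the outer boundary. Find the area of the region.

Outer boundary:
Apply the shoelace (surveyor's) formula: 2A = Σ (x_i·y_{i+1} − x_{i+1}·y_i), indices taken mod 6.
Cross-terms: 16, 80, 28, 126, 168, 6  ⇒  Σ = 424
Area = |Σ|/2 = 212.
Hole:
Cross-terms: -6, -7, 10, 8, 1  ⇒  Σ = 6
Area = |Σ|/2 = 3.
Net area = 212 − 3 = 209.

209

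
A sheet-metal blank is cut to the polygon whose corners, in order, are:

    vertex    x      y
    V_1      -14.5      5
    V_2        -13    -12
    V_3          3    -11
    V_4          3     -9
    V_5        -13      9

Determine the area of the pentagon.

V_1→V_2: (-14.5)(-12) − (-13)(5) = 239
V_2→V_3: (-13)(-11) − (3)(-12) = 179
V_3→V_4: (3)(-9) − (3)(-11) = 6
V_4→V_5: (3)(9) − (-13)(-9) = -90
V_5→V_1: (-13)(5) − (-14.5)(9) = 65.5
Σ = 399.5
Area = |Σ|/2 = 199.75.

199.75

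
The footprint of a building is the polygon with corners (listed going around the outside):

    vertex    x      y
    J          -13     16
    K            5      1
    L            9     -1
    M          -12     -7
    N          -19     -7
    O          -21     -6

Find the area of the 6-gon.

Σ = (-93) + (-14) + (-75) + (-49) + (-33) + (-414) = -678
Area = |Σ|/2 = 339.

339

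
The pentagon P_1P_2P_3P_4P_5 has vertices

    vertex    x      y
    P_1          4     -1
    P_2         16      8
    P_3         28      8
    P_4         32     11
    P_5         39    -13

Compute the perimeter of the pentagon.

94

|P_1P_2| = √((12)² + (9)²) = √225 = 15
|P_2P_3| = √((12)² + (0)²) = √144 = 12
|P_3P_4| = √((4)² + (3)²) = √25 = 5
|P_4P_5| = √((7)² + (-24)²) = √625 = 25
|P_5P_1| = √((-35)² + (12)²) = √1369 = 37
Perimeter = 15 + 12 + 5 + 25 + 37 = 94.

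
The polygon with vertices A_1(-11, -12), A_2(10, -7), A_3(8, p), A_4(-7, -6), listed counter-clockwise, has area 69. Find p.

Write out the shoelace sum; only the two edges meeting at A_3 involve p:
2·Area = [(10·p − 8·(-7)) + (8·(-6) − (-7)·p)] + 215
       = 17·p + 223 = 138
⇒ p = -5.

-5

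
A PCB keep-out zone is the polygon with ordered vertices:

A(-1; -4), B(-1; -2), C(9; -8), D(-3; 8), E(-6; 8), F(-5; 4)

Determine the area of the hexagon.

68

A→B: (-1)(-2) − (-1)(-4) = -2
B→C: (-1)(-8) − (9)(-2) = 26
C→D: (9)(8) − (-3)(-8) = 48
D→E: (-3)(8) − (-6)(8) = 24
E→F: (-6)(4) − (-5)(8) = 16
F→A: (-5)(-4) − (-1)(4) = 24
Σ = 136
Area = |Σ|/2 = 68.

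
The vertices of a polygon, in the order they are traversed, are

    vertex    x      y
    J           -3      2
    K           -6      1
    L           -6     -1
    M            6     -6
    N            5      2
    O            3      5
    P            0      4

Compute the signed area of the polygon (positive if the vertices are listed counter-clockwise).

Apply the surveyor's formula: 2A = Σ (x_i·y_{i+1} − x_{i+1}·y_i), indices taken mod 7.
Σ = (9) + (12) + (42) + (42) + (19) + (12) + (12) = 148
Signed area = Σ/2 = 74 (positive ⇒ counter-clockwise traversal).

74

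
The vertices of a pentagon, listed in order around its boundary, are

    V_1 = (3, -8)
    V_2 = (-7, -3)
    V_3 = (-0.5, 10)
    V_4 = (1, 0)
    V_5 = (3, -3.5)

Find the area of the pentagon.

Apply the shoelace (surveyor's) formula: 2A = Σ (x_i·y_{i+1} − x_{i+1}·y_i), indices taken mod 5.
V_1→V_2: (3)(-3) − (-7)(-8) = -65
V_2→V_3: (-7)(10) − (-0.5)(-3) = -71.5
V_3→V_4: (-0.5)(0) − (1)(10) = -10
V_4→V_5: (1)(-3.5) − (3)(0) = -3.5
V_5→V_1: (3)(-8) − (3)(-3.5) = -13.5
Σ = -163.5
Area = |Σ|/2 = 81.75.

81.75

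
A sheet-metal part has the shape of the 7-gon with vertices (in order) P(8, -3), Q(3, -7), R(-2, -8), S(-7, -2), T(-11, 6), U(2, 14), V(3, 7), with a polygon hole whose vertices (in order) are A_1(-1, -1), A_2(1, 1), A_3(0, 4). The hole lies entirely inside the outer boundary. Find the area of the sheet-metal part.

226

Outer boundary:
P→Q: (8)(-7) − (3)(-3) = -47
Q→R: (3)(-8) − (-2)(-7) = -38
R→S: (-2)(-2) − (-7)(-8) = -52
S→T: (-7)(6) − (-11)(-2) = -64
T→U: (-11)(14) − (2)(6) = -166
U→V: (2)(7) − (3)(14) = -28
V→P: (3)(-3) − (8)(7) = -65
Σ = -460
Area = |Σ|/2 = 230.
Hole:
Σ = (0) + (4) + (4) = 8
Area = |Σ|/2 = 4.
Net area = 230 − 4 = 226.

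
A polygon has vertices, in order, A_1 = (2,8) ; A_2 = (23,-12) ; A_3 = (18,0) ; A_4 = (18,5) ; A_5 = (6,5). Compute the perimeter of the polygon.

64

|A_1A_2| = √((21)² + (-20)²) = √841 = 29
|A_2A_3| = √((-5)² + (12)²) = √169 = 13
|A_3A_4| = √((0)² + (5)²) = √25 = 5
|A_4A_5| = √((-12)² + (0)²) = √144 = 12
|A_5A_1| = √((-4)² + (3)²) = √25 = 5
Perimeter = 29 + 13 + 5 + 12 + 5 = 64.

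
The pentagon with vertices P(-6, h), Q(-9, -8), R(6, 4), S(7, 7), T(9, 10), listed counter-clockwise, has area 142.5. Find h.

The doubled signed area Σ (x_i y_{i+1} − x_{i+1} y_i) is linear in h.
With h=0 it equals 141; the coefficient of h is 18 (from the two edges through P).
So 18·h + 141 = 2·142.5 = 285 ⇒ h = 8.

8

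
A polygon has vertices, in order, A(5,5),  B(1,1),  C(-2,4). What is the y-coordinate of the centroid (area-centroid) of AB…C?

10/3

Apply Gauss's area formula. First the cross-terms c_i = x_i·y_{i+1} − x_{i+1}·y_i:
  0, 6, -30  ⇒  2A = -24, A = -12.
Then Σ (y_i + y_{i+1})·c_i = -240, so ȳ = -240 / (6·(-12)) = 10/3.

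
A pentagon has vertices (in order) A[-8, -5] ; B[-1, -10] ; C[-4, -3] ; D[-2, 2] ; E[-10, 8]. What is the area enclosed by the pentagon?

Apply Gauss's area formula: 2A = Σ (x_i·y_{i+1} − x_{i+1}·y_i), indices taken mod 5.
Σ = (75) + (-37) + (-14) + (4) + (114) = 142
Area = |Σ|/2 = 71.

71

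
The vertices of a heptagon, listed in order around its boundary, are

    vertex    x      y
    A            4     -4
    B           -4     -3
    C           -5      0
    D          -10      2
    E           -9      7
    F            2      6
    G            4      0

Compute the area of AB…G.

Σ = (-28) + (-15) + (-10) + (-52) + (-68) + (-24) + (-16) = -213
Area = |Σ|/2 = 106.5.

106.5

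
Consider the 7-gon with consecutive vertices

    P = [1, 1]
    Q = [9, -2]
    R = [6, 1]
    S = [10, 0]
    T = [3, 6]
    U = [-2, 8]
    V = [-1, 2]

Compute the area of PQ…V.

48.5

Apply the shoelace formula: 2A = Σ (x_i·y_{i+1} − x_{i+1}·y_i), indices taken mod 7.
Σ = (-11) + (21) + (-10) + (60) + (36) + (4) + (-3) = 97
Area = |Σ|/2 = 48.5.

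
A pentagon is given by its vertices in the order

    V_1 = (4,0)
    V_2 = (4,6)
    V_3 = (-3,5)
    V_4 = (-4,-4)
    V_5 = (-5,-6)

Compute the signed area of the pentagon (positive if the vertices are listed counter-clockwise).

61

Apply the surveyor's formula: 2A = Σ (x_i·y_{i+1} − x_{i+1}·y_i), indices taken mod 5.
Cross-terms: 24, 38, 32, 4, 24  ⇒  Σ = 122
Signed area = Σ/2 = 61 (positive ⇒ counter-clockwise traversal).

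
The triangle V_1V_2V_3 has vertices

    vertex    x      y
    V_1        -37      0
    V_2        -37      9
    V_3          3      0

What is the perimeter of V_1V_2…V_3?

|V_1V_2| = √((0)² + (9)²) = √81 = 9
|V_2V_3| = √((40)² + (-9)²) = √1681 = 41
|V_3V_1| = √((-40)² + (0)²) = √1600 = 40
Perimeter = 9 + 41 + 40 = 90.

90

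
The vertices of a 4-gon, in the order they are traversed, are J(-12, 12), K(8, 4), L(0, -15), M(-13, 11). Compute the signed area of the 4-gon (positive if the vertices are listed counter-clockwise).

Σ = (-144) + (-120) + (-195) + (-24) = -483
Signed area = Σ/2 = -241.5 (negative ⇒ clockwise traversal).

-241.5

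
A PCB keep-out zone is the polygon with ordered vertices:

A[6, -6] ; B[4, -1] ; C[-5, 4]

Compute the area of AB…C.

17.5

Apply Gauss's area formula: 2A = Σ (x_i·y_{i+1} − x_{i+1}·y_i), indices taken mod 3.
A→B: (6)(-1) − (4)(-6) = 18
B→C: (4)(4) − (-5)(-1) = 11
C→A: (-5)(-6) − (6)(4) = 6
Σ = 35
Area = |Σ|/2 = 17.5.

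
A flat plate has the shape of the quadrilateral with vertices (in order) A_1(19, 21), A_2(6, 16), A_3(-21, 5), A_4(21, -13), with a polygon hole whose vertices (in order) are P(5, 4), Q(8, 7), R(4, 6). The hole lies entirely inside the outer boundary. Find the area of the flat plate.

695.5

Outer boundary:
Apply the shoelace formula: 2A = Σ (x_i·y_{i+1} − x_{i+1}·y_i), indices taken mod 4.
A_1→A_2: (19)(16) − (6)(21) = 178
A_2→A_3: (6)(5) − (-21)(16) = 366
A_3→A_4: (-21)(-13) − (21)(5) = 168
A_4→A_1: (21)(21) − (19)(-13) = 688
Σ = 1400
Area = |Σ|/2 = 700.
Hole:
Σ = (3) + (20) + (-14) = 9
Area = |Σ|/2 = 4.5.
Net area = 700 − 4.5 = 695.5.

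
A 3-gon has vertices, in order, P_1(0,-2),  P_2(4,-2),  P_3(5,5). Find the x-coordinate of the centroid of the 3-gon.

Apply the shoelace (surveyor's) formula. First the cross-terms c_i = x_i·y_{i+1} − x_{i+1}·y_i:
  8, 30, -10  ⇒  2A = 28, A = 14.
Then Σ (x_i + x_{i+1})·c_i = 252, so x̄ = 252 / (6·14) = 3.

3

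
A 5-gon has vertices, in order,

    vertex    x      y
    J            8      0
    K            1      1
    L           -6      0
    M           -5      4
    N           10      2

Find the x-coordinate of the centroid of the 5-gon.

58/57

Apply the shoelace (surveyor's) formula. First the cross-terms c_i = x_i·y_{i+1} − x_{i+1}·y_i:
  8, 6, -24, -50, -16  ⇒  2A = -76, A = -38.
Then Σ (x_i + x_{i+1})·c_i = -232, so x̄ = -232 / (6·(-38)) = 58/57.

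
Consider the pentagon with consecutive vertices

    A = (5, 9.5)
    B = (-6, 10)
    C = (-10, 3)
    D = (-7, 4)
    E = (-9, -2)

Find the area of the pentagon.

A→B: (5)(10) − (-6)(9.5) = 107
B→C: (-6)(3) − (-10)(10) = 82
C→D: (-10)(4) − (-7)(3) = -19
D→E: (-7)(-2) − (-9)(4) = 50
E→A: (-9)(9.5) − (5)(-2) = -75.5
Σ = 144.5
Area = |Σ|/2 = 72.25.

72.25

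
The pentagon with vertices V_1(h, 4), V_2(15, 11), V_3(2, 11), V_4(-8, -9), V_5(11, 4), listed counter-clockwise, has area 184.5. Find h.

Write out the shoelace sum; only the two edges meeting at V_1 involve h:
2·Area = [(11·4 − h·4) + (h·11 − 15·4)] + 280
       = 7·h + 264 = 369
⇒ h = 15.

15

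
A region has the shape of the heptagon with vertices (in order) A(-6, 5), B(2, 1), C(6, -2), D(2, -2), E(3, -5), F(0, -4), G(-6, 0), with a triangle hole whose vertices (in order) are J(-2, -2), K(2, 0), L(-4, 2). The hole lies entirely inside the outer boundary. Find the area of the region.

42

Outer boundary:
Apply the surveyor's formula: 2A = Σ (x_i·y_{i+1} − x_{i+1}·y_i), indices taken mod 7.
Cross-terms: -16, -10, -8, -4, -12, -24, -30  ⇒  Σ = -104
Area = |Σ|/2 = 52.
Hole:
Cross-terms: 4, 4, 12  ⇒  Σ = 20
Area = |Σ|/2 = 10.
Net area = 52 − 10 = 42.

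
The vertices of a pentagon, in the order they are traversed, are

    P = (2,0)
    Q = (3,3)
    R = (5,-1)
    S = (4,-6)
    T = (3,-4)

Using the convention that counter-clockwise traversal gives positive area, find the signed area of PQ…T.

Apply the shoelace (surveyor's) formula: 2A = Σ (x_i·y_{i+1} − x_{i+1}·y_i), indices taken mod 5.
P→Q: (2)(3) − (3)(0) = 6
Q→R: (3)(-1) − (5)(3) = -18
R→S: (5)(-6) − (4)(-1) = -26
S→T: (4)(-4) − (3)(-6) = 2
T→P: (3)(0) − (2)(-4) = 8
Σ = -28
Signed area = Σ/2 = -14 (negative ⇒ clockwise traversal).

-14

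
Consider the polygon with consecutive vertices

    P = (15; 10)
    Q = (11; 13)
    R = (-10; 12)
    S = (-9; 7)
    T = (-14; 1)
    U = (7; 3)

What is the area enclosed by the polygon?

225

Apply Gauss's area formula: 2A = Σ (x_i·y_{i+1} − x_{i+1}·y_i), indices taken mod 6.
Σ = (85) + (262) + (38) + (89) + (-49) + (25) = 450
Area = |Σ|/2 = 225.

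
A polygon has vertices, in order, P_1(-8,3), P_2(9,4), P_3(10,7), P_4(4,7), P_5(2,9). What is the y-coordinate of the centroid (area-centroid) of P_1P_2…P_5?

Apply the shoelace (surveyor's) formula. First the cross-terms c_i = x_i·y_{i+1} − x_{i+1}·y_i:
  -59, 23, 42, 22, 78  ⇒  2A = 106, A = 53.
Then Σ (y_i + y_{i+1})·c_i = 1716, so ȳ = 1716 / (6·53) = 286/53.

286/53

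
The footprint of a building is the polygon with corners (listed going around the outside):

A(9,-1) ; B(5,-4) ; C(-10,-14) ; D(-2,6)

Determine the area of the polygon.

140.5

Apply Gauss's area formula: 2A = Σ (x_i·y_{i+1} − x_{i+1}·y_i), indices taken mod 4.
Σ = (-31) + (-110) + (-88) + (-52) = -281
Area = |Σ|/2 = 140.5.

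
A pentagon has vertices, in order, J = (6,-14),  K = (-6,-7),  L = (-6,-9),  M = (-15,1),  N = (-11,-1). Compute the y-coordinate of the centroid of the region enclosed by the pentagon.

-394/69

Apply the shoelace (surveyor's) formula. First the cross-terms c_i = x_i·y_{i+1} − x_{i+1}·y_i:
  -126, 12, -141, 26, 160  ⇒  2A = -69, A = -34.5.
Then Σ (y_i + y_{i+1})·c_i = 1182, so ȳ = 1182 / (6·(-34.5)) = -394/69.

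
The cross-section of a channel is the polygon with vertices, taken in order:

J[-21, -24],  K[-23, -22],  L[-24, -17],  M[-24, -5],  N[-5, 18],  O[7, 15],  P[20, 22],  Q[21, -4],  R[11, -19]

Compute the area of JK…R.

1439.5

Apply Gauss's area formula: 2A = Σ (x_i·y_{i+1} − x_{i+1}·y_i), indices taken mod 9.
Σ = (-90) + (-137) + (-288) + (-457) + (-201) + (-146) + (-542) + (-355) + (-663) = -2879
Area = |Σ|/2 = 1439.5.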